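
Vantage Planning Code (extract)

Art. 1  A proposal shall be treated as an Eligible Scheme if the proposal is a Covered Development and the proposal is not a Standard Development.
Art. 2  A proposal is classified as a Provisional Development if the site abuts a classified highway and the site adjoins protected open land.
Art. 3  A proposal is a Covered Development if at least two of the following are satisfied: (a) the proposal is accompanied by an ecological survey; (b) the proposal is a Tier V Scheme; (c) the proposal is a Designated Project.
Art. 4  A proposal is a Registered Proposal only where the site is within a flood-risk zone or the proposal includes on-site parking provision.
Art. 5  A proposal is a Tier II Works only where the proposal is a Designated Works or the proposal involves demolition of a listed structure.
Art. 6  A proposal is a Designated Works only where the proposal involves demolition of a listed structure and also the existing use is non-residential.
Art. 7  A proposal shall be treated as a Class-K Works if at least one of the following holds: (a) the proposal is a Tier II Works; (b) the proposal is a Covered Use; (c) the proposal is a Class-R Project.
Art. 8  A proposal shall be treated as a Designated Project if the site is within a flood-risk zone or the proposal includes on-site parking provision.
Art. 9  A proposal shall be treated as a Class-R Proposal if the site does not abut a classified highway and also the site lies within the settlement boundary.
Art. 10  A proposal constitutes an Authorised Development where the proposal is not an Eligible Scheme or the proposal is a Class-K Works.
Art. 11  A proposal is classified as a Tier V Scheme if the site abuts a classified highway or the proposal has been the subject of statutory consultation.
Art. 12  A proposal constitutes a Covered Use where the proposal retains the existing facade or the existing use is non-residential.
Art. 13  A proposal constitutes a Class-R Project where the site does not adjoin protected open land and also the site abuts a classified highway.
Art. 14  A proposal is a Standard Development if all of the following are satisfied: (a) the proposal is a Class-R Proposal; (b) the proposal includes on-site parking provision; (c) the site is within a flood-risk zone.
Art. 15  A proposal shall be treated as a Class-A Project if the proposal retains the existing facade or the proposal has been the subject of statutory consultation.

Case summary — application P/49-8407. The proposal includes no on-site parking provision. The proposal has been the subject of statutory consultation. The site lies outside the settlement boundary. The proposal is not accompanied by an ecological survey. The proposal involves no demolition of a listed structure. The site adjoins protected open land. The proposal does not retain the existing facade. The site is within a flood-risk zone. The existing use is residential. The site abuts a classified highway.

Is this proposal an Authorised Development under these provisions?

article 11 — Tier V Scheme: [the site abuts a classified highway? yes] OR [the proposal has been the subject of statutory consultation? yes] → satisfied.
article 8 — Designated Project: [the site is within a flood-risk zone? yes] OR [the proposal includes on-site parking provision? no] → satisfied.
article 3 — Covered Development: the proposal is accompanied by an ecological survey? no; Tier V Scheme (article 11)? yes; Designated Project (article 8)? yes — 2 of 3 hold (need ≥2) → satisfied.
article 9 — Class-R Proposal: [the site does not abut a classified highway? no] AND [the site lies within the settlement boundary? no] → not satisfied.
article 14 — Standard Development: [Class-R Proposal (article 9)? no] AND [the proposal includes on-site parking provision? no] AND [the site is within a flood-risk zone? yes] → not satisfied.
article 1 — Eligible Scheme: [Covered Development (article 3)? yes] AND [not a Standard Development (article 14)? yes] → satisfied.
article 6 — Designated Works: [the proposal involves demolition of a listed structure? no] AND [the existing use is non-residential? no] → not satisfied.
article 5 — Tier II Works: [Designated Works (article 6)? no] OR [the proposal involves demolition of a listed structure? no] → not satisfied.
article 12 — Covered Use: [the proposal retains the existing facade? no] OR [the existing use is non-residential? no] → not satisfied.
article 13 — Class-R Project: [the site does not adjoin protected open land? no] AND [the site abuts a classified highway? yes] → not satisfied.
article 7 — Class-K Works: [Tier II Works (article 5)? no] OR [Covered Use (article 12)? no] OR [Class-R Project (article 13)? no] → not satisfied.
article 10 — Authorised Development: [not an Eligible Scheme (article 1)? no] OR [Class-K Works (article 7)? no] → not satisfied.

No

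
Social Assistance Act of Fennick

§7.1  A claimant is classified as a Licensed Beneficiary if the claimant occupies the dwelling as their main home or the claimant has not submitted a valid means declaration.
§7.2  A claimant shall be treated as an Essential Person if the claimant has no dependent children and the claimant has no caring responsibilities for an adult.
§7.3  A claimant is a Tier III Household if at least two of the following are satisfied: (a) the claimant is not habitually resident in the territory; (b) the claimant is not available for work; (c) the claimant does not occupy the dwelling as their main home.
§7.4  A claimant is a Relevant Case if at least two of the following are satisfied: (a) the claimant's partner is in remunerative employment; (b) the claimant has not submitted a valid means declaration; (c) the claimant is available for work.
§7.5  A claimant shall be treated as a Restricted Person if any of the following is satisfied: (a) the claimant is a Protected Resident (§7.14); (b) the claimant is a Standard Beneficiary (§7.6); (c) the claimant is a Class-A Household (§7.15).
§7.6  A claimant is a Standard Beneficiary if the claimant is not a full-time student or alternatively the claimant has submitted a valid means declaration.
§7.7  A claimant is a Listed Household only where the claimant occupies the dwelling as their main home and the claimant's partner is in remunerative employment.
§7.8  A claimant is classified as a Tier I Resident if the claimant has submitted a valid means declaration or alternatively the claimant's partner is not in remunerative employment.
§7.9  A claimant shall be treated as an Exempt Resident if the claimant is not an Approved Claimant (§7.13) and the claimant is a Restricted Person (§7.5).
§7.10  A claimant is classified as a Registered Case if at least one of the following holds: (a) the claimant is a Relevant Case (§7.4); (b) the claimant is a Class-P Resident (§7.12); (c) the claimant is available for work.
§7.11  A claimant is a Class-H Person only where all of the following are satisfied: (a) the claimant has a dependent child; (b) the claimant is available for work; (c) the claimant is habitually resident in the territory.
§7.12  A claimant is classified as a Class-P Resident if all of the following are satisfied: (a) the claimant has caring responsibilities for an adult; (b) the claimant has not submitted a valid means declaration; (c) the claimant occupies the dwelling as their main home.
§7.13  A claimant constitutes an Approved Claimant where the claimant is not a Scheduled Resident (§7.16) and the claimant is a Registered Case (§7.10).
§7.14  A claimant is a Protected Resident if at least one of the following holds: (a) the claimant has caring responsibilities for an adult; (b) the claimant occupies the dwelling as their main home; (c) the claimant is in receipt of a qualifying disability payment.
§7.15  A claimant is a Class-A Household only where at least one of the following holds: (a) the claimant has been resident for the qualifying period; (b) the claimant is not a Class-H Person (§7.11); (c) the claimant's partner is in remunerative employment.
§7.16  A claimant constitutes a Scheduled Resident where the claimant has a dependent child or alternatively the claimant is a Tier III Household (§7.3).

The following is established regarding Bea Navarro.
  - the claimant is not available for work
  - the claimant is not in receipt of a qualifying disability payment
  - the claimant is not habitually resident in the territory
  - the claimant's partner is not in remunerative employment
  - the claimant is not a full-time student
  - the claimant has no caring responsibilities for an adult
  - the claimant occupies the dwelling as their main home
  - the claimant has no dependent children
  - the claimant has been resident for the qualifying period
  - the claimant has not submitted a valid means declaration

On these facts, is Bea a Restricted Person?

Yes

§7.14 — Protected Resident: [the claimant has caring responsibilities for an adult? no] OR [the claimant occupies the dwelling as their main home? yes] OR [the claimant is in receipt of a qualifying disability payment? no] → satisfied.
§7.6 — Standard Beneficiary: [the claimant is not a full-time student? yes] OR [the claimant has submitted a valid means declaration? no] → satisfied.
§7.11 — Class-H Person: [the claimant has a dependent child? no] AND [the claimant is available for work? no] AND [the claimant is habitually resident in the territory? no] → not satisfied.
§7.15 — Class-A Household: [the claimant has been resident for the qualifying period? yes] OR [not a Class-H Person (§7.11)? yes] OR [the claimant's partner is in remunerative employment? no] → satisfied.
§7.5 — Restricted Person: [Protected Resident (§7.14)? yes] OR [Standard Beneficiary (§7.6)? yes] OR [Class-A Household (§7.15)? yes] → satisfied.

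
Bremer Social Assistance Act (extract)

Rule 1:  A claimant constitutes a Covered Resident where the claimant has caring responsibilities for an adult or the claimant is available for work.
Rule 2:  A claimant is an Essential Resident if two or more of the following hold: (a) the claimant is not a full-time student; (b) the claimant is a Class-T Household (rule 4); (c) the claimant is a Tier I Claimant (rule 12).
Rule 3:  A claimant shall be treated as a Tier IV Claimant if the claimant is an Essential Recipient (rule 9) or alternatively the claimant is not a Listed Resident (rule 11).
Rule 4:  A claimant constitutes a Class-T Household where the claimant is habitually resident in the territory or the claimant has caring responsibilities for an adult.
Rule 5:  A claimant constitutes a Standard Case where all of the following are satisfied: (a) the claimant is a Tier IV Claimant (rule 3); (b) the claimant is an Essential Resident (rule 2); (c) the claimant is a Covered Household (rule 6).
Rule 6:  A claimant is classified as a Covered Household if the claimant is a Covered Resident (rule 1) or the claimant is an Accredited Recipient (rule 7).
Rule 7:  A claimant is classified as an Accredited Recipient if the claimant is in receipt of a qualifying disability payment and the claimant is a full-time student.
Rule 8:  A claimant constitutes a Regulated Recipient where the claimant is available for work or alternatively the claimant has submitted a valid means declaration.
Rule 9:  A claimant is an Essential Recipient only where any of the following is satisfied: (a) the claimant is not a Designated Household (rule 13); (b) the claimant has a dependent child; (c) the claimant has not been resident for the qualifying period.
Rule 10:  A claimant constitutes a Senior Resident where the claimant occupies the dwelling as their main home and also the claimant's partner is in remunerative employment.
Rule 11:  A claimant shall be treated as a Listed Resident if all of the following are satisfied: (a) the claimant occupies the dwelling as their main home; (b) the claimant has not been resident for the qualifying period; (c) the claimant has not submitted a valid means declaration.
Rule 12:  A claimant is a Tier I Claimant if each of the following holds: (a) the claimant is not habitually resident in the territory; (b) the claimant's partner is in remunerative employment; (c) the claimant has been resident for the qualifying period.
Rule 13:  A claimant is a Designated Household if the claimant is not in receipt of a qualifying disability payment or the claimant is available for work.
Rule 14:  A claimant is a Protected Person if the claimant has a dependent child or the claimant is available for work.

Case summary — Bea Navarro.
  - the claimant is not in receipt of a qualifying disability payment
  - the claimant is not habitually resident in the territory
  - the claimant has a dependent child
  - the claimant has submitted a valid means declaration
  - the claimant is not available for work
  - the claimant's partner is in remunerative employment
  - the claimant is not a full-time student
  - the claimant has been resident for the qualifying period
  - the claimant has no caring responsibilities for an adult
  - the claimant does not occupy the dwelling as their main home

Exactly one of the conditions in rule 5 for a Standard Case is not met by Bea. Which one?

Covered Household

Under rule 13: the claimant is not in receipt of a qualifying disability payment? yes; or the claimant is available for work? no. So the claimant is a Designated Household.
Under rule 9: not a Designated Household (rule 13)? no; or the claimant has a dependent child? yes; or the claimant has not been resident for the qualifying period? no. So the claimant is an Essential Recipient.
Under rule 11: the claimant occupies the dwelling as their main home? no; and the claimant has not been resident for the qualifying period? no; and the claimant has not submitted a valid means declaration? no. So the claimant is not a Listed Resident.
Under rule 3: Essential Recipient (rule 9)? yes; or not a Listed Resident (rule 11)? yes. So the claimant is a Tier IV Claimant.
Under rule 4: the claimant is habitually resident in the territory? no; or the claimant has caring responsibilities for an adult? no. So the claimant is not a Class-T Household.
Under rule 12: the claimant is not habitually resident in the territory? yes; and the claimant's partner is in remunerative employment? yes; and the claimant has been resident for the qualifying period? yes. So the claimant is a Tier I Claimant.
Under rule 2: the claimant is not a full-time student? yes; Class-T Household (rule 4)? no; Tier I Claimant (rule 12)? yes — 2 of 3 hold (need ≥2) → satisfied.
Under rule 1: the claimant has caring responsibilities for an adult? no; or the claimant is available for work? no. So the claimant is not a Covered Resident.
Under rule 7: the claimant is in receipt of a qualifying disability payment? no; and the claimant is a full-time student? no. So the claimant is not an Accredited Recipient.
Under rule 6: Covered Resident (rule 1)? no; or Accredited Recipient (rule 7)? no. So the claimant is not a Covered Household.
Under rule 5: Tier IV Claimant (rule 3)? yes; and Essential Resident (rule 2)? yes; and Covered Household (rule 6)? no. So the claimant is not a Standard Case.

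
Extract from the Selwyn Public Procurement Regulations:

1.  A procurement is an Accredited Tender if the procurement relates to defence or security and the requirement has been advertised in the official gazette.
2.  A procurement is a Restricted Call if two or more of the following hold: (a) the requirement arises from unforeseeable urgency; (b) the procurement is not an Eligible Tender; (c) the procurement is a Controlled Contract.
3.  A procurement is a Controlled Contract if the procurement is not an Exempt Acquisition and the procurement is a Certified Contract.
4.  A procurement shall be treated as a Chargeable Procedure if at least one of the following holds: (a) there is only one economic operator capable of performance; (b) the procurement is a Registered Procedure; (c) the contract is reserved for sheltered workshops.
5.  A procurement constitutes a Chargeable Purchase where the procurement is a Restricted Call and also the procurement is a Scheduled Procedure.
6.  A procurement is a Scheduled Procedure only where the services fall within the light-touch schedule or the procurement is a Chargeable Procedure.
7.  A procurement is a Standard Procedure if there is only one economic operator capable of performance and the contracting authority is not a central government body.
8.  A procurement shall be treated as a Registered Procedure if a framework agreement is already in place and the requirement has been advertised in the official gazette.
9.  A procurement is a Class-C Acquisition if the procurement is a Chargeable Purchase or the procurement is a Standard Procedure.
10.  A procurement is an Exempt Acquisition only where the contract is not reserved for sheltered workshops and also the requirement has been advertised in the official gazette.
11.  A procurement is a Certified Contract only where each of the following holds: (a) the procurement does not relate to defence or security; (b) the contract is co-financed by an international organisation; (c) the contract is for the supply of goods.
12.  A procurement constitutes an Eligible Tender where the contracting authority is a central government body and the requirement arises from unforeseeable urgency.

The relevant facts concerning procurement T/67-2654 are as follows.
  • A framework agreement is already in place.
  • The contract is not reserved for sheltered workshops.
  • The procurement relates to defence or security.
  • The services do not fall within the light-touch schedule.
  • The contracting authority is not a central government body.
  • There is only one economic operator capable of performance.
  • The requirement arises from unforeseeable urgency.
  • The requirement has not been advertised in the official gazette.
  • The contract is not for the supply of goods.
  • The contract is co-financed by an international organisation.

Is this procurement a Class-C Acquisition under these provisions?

Yes

paragraph 12 — Eligible Tender: [the contracting authority is a central government body? no] AND [the requirement arises from unforeseeable urgency? yes] → not satisfied.
paragraph 10 — Exempt Acquisition: [the contract is not reserved for sheltered workshops? yes] AND [the requirement has been advertised in the official gazette? no] → not satisfied.
paragraph 11 — Certified Contract: [the procurement does not relate to defence or security? no] AND [the contract is co-financed by an international organisation? yes] AND [the contract is for the supply of goods? no] → not satisfied.
paragraph 3 — Controlled Contract: [not an Exempt Acquisition (paragraph 10)? yes] AND [Certified Contract (paragraph 11)? no] → not satisfied.
paragraph 2 — Restricted Call: the requirement arises from unforeseeable urgency? yes; not an Eligible Tender (paragraph 12)? yes; Controlled Contract (paragraph 3)? no — 2 of 3 hold (need ≥2) → satisfied.
paragraph 8 — Registered Procedure: [a framework agreement is already in place? yes] AND [the requirement has been advertised in the official gazette? no] → not satisfied.
paragraph 4 — Chargeable Procedure: [there is only one economic operator capable of performance? yes] OR [Registered Procedure (paragraph 8)? no] OR [the contract is reserved for sheltered workshops? no] → satisfied.
paragraph 6 — Scheduled Procedure: [the services fall within the light-touch schedule? no] OR [Chargeable Procedure (paragraph 4)? yes] → satisfied.
paragraph 5 — Chargeable Purchase: [Restricted Call (paragraph 2)? yes] AND [Scheduled Procedure (paragraph 6)? yes] → satisfied.
paragraph 7 — Standard Procedure: [there is only one economic operator capable of performance? yes] AND [the contracting authority is not a central government body? yes] → satisfied.
paragraph 9 — Class-C Acquisition: [Chargeable Purchase (paragraph 5)? yes] OR [Standard Procedure (paragraph 7)? yes] → satisfied.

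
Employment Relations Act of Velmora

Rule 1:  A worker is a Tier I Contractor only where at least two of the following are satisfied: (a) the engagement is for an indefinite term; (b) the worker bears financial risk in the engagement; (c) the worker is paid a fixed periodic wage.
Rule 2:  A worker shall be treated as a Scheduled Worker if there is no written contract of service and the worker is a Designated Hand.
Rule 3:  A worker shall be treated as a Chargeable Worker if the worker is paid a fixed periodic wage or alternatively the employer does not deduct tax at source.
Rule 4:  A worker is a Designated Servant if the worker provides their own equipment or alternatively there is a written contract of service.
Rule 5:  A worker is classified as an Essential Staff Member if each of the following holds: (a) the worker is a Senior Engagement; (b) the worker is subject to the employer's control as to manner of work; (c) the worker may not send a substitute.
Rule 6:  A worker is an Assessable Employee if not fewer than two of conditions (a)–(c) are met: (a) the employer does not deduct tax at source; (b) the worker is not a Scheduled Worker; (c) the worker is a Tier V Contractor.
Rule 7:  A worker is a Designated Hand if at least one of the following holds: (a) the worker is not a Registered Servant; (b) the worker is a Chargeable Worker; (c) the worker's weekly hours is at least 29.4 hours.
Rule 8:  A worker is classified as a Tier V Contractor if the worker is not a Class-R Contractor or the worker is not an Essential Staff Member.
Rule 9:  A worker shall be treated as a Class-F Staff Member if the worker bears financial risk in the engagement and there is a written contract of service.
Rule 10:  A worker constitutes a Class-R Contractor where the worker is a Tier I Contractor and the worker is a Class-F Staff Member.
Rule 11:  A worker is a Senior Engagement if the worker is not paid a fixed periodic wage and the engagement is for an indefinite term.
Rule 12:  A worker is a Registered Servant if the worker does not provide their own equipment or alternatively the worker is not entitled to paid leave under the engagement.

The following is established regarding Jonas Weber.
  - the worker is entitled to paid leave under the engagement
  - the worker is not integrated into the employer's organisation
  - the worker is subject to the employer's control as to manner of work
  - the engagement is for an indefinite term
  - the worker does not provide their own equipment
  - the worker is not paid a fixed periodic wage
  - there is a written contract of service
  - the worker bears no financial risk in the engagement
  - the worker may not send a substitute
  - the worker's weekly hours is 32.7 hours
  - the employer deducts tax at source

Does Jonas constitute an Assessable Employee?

rule 12 — Registered Servant: [the worker does not provide their own equipment? yes] OR [the worker is not entitled to paid leave under the engagement? no] → satisfied.
rule 3 — Chargeable Worker: [the worker is paid a fixed periodic wage? no] OR [the employer does not deduct tax at source? no] → not satisfied.
rule 7 — Designated Hand: [not a Registered Servant (rule 12)? no] OR [Chargeable Worker (rule 3)? no] OR [worker's weekly hours: 32.7 hours ≥ 29.4 hours? yes] → satisfied.
rule 2 — Scheduled Worker: [there is no written contract of service? no] AND [Designated Hand (rule 7)? yes] → not satisfied.
rule 1 — Tier I Contractor: the engagement is for an indefinite term? yes; the worker bears financial risk in the engagement? no; the worker is paid a fixed periodic wage? no — 1 of 3 hold (need ≥2) → not satisfied.
rule 9 — Class-F Staff Member: [the worker bears financial risk in the engagement? no] AND [there is a written contract of service? yes] → not satisfied.
rule 10 — Class-R Contractor: [Tier I Contractor (rule 1)? no] AND [Class-F Staff Member (rule 9)? no] → not satisfied.
rule 11 — Senior Engagement: [the worker is not paid a fixed periodic wage? yes] AND [the engagement is for an indefinite term? yes] → satisfied.
rule 5 — Essential Staff Member: [Senior Engagement (rule 11)? yes] AND [the worker is subject to the employer's control as to manner of work? yes] AND [the worker may not send a substitute? yes] → satisfied.
rule 8 — Tier V Contractor: [not a Class-R Contractor (rule 10)? yes] OR [not an Essential Staff Member (rule 5)? no] → satisfied.
rule 6 — Assessable Employee: the employer does not deduct tax at source? no; not a Scheduled Worker (rule 2)? yes; Tier V Contractor (rule 8)? yes — 2 of 3 hold (need ≥2) → satisfied.

Yes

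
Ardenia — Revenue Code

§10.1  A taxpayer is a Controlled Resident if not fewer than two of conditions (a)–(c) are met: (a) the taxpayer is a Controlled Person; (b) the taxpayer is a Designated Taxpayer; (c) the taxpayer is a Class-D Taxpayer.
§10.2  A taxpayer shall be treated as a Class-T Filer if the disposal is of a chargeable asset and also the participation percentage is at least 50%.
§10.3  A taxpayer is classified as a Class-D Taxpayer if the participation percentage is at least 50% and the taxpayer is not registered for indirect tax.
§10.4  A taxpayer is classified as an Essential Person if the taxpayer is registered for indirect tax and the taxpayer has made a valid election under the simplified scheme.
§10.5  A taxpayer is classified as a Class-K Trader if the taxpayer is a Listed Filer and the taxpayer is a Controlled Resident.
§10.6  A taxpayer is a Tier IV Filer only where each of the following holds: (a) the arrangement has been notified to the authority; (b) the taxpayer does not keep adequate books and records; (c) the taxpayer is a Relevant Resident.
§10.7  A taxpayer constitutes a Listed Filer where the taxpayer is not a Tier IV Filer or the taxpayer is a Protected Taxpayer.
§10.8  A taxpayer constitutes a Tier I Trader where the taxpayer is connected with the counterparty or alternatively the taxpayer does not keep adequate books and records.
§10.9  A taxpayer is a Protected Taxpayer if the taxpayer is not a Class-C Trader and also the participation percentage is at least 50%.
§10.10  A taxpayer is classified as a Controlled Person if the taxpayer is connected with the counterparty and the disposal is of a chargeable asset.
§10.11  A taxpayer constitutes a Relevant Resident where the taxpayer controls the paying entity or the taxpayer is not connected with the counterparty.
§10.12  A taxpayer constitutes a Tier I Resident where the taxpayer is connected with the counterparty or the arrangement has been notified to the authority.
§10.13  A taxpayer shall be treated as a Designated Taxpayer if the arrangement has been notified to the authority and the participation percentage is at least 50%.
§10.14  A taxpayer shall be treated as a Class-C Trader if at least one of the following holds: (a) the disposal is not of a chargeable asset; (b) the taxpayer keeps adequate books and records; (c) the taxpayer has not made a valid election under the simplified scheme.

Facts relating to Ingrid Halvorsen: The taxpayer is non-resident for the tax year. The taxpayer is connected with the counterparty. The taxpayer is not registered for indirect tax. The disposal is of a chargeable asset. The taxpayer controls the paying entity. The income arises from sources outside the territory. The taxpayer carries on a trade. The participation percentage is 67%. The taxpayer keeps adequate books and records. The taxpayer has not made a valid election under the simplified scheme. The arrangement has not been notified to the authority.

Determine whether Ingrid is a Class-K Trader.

§10.11 — Relevant Resident: [the taxpayer controls the paying entity? yes] OR [the taxpayer is not connected with the counterparty? no] → satisfied.
§10.6 — Tier IV Filer: [the arrangement has been notified to the authority? no] AND [the taxpayer does not keep adequate books and records? no] AND [Relevant Resident (§10.11)? yes] → not satisfied.
§10.14 — Class-C Trader: [the disposal is not of a chargeable asset? no] OR [the taxpayer keeps adequate books and records? yes] OR [the taxpayer has not made a valid election under the simplified scheme? yes] → satisfied.
§10.9 — Protected Taxpayer: [not a Class-C Trader (§10.14)? no] AND [participation percentage: 67% ≥ 50%? yes] → not satisfied.
§10.7 — Listed Filer: [not a Tier IV Filer (§10.6)? yes] OR [Protected Taxpayer (§10.9)? no] → satisfied.
§10.10 — Controlled Person: [the taxpayer is connected with the counterparty? yes] AND [the disposal is of a chargeable asset? yes] → satisfied.
§10.13 — Designated Taxpayer: [the arrangement has been notified to the authority? no] AND [participation percentage: 67% ≥ 50%? yes] → not satisfied.
§10.3 — Class-D Taxpayer: [participation percentage: 67% ≥ 50%? yes] AND [the taxpayer is not registered for indirect tax? yes] → satisfied.
§10.1 — Controlled Resident: Controlled Person (§10.10)? yes; Designated Taxpayer (§10.13)? no; Class-D Taxpayer (§10.3)? yes — 2 of 3 hold (need ≥2) → satisfied.
§10.5 — Class-K Trader: [Listed Filer (§10.7)? yes] AND [Controlled Resident (§10.1)? yes] → satisfied.

Yes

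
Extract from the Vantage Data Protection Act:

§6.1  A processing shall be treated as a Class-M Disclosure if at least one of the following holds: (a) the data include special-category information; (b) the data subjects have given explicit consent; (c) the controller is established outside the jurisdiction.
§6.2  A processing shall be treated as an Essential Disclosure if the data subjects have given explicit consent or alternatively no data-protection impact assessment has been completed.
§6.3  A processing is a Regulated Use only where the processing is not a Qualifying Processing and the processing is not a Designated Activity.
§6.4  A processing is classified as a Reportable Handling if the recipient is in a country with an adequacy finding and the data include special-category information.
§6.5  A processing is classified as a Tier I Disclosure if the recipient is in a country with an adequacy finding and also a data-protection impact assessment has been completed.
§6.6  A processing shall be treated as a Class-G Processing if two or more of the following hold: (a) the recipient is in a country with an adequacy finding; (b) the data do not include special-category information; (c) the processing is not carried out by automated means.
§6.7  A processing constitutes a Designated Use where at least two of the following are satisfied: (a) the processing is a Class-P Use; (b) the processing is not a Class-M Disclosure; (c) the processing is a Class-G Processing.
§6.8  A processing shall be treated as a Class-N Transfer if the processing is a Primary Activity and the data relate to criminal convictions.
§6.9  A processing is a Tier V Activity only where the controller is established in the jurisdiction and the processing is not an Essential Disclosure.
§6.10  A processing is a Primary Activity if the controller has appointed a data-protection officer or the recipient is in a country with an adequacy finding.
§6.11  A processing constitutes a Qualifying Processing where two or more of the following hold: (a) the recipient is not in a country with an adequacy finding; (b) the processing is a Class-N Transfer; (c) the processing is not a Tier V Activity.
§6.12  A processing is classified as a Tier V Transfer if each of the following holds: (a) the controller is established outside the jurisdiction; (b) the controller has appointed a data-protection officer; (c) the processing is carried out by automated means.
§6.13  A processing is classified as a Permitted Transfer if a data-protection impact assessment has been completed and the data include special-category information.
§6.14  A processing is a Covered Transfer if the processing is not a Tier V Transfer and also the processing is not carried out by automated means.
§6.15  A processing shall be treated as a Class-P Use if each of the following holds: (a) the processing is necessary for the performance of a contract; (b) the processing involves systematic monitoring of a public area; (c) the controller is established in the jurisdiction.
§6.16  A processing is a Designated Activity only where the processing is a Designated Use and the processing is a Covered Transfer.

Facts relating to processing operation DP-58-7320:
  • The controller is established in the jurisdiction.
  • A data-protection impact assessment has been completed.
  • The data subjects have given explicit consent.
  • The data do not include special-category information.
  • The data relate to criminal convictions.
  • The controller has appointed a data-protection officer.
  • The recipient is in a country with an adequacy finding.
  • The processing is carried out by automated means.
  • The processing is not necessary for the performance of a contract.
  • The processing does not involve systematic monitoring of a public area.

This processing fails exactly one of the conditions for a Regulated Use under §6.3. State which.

Qualifying Processing

§6.10 — Primary Activity: [the controller has appointed a data-protection officer? yes] OR [the recipient is in a country with an adequacy finding? yes] → satisfied.
§6.8 — Class-N Transfer: [Primary Activity (§6.10)? yes] AND [the data relate to criminal convictions? yes] → satisfied.
§6.2 — Essential Disclosure: [the data subjects have given explicit consent? yes] OR [no data-protection impact assessment has been completed? no] → satisfied.
§6.9 — Tier V Activity: [the controller is established in the jurisdiction? yes] AND [not an Essential Disclosure (§6.2)? no] → not satisfied.
§6.11 — Qualifying Processing: the recipient is not in a country with an adequacy finding? no; Class-N Transfer (§6.8)? yes; not a Tier V Activity (§6.9)? yes — 2 of 3 hold (need ≥2) → satisfied.
§6.15 — Class-P Use: [the processing is necessary for the performance of a contract? no] AND [the processing involves systematic monitoring of a public area? no] AND [the controller is established in the jurisdiction? yes] → not satisfied.
§6.1 — Class-M Disclosure: [the data include special-category information? no] OR [the data subjects have given explicit consent? yes] OR [the controller is established outside the jurisdiction? no] → satisfied.
§6.6 — Class-G Processing: the recipient is in a country with an adequacy finding? yes; the data do not include special-category information? yes; the processing is not carried out by automated means? no — 2 of 3 hold (need ≥2) → satisfied.
§6.7 — Designated Use: Class-P Use (§6.15)? no; not a Class-M Disclosure (§6.1)? no; Class-G Processing (§6.6)? yes — 1 of 3 hold (need ≥2) → not satisfied.
§6.12 — Tier V Transfer: [the controller is established outside the jurisdiction? no] AND [the controller has appointed a data-protection officer? yes] AND [the processing is carried out by automated means? yes] → not satisfied.
§6.14 — Covered Transfer: [not a Tier V Transfer (§6.12)? yes] AND [the processing is not carried out by automated means? no] → not satisfied.
§6.16 — Designated Activity: [Designated Use (§6.7)? no] AND [Covered Transfer (§6.14)? no] → not satisfied.
§6.3 — Regulated Use: [not a Qualifying Processing (§6.11)? no] AND [not a Designated Activity (§6.16)? yes] → not satisfied.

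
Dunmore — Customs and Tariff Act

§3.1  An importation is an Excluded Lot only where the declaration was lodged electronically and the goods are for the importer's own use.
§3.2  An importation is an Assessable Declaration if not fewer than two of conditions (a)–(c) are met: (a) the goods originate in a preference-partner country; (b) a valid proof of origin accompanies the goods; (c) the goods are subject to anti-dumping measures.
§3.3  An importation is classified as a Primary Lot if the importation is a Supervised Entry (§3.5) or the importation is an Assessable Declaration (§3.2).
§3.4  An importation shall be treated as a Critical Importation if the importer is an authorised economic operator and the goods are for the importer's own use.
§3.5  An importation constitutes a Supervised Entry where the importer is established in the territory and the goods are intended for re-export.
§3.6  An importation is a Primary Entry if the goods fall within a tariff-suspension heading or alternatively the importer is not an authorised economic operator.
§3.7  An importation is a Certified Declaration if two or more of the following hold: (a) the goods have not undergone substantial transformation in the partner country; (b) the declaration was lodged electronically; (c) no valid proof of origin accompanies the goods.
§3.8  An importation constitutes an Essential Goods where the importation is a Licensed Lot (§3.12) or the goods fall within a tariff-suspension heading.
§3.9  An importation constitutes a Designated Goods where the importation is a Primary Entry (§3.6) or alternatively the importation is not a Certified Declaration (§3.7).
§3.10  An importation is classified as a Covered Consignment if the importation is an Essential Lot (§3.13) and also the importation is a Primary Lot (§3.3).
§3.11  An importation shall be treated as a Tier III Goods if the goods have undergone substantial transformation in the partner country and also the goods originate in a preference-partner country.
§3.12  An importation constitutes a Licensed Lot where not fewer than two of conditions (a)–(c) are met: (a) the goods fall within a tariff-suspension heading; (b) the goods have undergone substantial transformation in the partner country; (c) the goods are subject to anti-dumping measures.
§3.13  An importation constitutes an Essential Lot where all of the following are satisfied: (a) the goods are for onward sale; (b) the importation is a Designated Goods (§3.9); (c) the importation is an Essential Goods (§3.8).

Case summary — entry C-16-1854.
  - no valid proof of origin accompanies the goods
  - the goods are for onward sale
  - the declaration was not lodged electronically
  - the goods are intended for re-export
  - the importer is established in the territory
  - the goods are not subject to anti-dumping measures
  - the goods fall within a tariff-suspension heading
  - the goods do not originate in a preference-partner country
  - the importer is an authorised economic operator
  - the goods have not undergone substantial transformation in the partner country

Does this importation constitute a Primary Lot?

Yes

Under §3.5: the importer is established in the territory? yes; and the goods are intended for re-export? yes. So the importation is a Supervised Entry.
Under §3.2: the goods originate in a preference-partner country? no; a valid proof of origin accompanies the goods? no; the goods are subject to anti-dumping measures? no — 0 of 3 hold (need ≥2) → not satisfied.
Under §3.3: Supervised Entry (§3.5)? yes; or Assessable Declaration (§3.2)? no. So the importation is a Primary Lot.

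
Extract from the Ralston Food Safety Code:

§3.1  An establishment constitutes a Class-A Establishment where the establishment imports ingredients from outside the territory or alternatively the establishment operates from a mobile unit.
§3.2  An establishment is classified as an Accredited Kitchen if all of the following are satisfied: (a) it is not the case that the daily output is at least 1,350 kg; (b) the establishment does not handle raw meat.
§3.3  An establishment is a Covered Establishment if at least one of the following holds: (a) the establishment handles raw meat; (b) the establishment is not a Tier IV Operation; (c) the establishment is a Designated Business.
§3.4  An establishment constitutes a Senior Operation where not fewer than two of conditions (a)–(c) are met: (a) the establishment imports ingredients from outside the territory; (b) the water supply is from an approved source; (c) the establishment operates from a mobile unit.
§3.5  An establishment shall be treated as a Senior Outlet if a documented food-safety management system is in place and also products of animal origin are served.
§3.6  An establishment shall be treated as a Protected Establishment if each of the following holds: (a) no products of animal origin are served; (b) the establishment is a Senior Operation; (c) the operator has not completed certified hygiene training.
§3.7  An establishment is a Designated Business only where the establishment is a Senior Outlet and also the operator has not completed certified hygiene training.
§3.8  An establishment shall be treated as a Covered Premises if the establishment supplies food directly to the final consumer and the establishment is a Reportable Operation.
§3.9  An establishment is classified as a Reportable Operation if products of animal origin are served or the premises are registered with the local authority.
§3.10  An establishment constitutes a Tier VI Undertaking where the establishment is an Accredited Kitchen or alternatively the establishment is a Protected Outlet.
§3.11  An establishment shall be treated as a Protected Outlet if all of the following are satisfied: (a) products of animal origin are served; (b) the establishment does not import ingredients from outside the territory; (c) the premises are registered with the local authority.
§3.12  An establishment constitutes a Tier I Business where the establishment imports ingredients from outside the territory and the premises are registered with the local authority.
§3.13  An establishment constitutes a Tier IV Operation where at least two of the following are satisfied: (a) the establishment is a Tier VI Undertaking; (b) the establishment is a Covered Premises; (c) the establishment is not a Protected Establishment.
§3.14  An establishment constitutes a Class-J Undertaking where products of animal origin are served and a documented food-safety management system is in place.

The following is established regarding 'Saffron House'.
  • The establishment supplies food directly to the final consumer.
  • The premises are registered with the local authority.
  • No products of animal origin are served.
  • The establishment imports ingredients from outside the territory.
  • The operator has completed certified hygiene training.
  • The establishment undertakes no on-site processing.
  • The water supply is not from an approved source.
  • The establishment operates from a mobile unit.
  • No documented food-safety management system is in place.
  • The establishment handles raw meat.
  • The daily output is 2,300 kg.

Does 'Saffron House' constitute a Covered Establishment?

Yes

Under §3.2: daily output: 2,300 kg ≥ 1,350 kg? yes, so negated condition no; and the establishment does not handle raw meat? no. So the establishment is not an Accredited Kitchen.
Under §3.11: products of animal origin are served? no; and the establishment does not import ingredients from outside the territory? no; and the premises are registered with the local authority? yes. So the establishment is not a Protected Outlet.
Under §3.10: Accredited Kitchen (§3.2)? no; or Protected Outlet (§3.11)? no. So the establishment is not a Tier VI Undertaking.
Under §3.9: products of animal origin are served? no; or the premises are registered with the local authority? yes. So the establishment is a Reportable Operation.
Under §3.8: the establishment supplies food directly to the final consumer? yes; and Reportable Operation (§3.9)? yes. So the establishment is a Covered Premises.
Under §3.4: the establishment imports ingredients from outside the territory? yes; the water supply is from an approved source? no; the establishment operates from a mobile unit? yes — 2 of 3 hold (need ≥2) → satisfied.
Under §3.6: no products of animal origin are served? yes; and Senior Operation (§3.4)? yes; and the operator has not completed certified hygiene training? no. So the establishment is not a Protected Establishment.
Under §3.13: Tier VI Undertaking (§3.10)? no; Covered Premises (§3.8)? yes; not a Protected Establishment (§3.6)? yes — 2 of 3 hold (need ≥2) → satisfied.
Under §3.5: a documented food-safety management system is in place? no; and products of animal origin are served? no. So the establishment is not a Senior Outlet.
Under §3.7: Senior Outlet (§3.5)? no; and the operator has not completed certified hygiene training? no. So the establishment is not a Designated Business.
Under §3.3: the establishment handles raw meat? yes; or not a Tier IV Operation (§3.13)? no; or Designated Business (§3.7)? no. So the establishment is a Covered Establishment.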